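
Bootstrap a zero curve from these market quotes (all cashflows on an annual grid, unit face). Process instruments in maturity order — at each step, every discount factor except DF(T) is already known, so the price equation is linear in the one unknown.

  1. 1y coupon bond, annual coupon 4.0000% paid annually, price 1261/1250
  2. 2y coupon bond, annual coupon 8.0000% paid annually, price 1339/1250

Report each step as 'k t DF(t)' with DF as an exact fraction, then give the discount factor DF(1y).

step 1 [1y] bond c/1=1/25: DF=(1261/1250 − 1/25·(0))/(1+1/25) = 97/100 ≈ 0.970000
step 2 [2y] bond c/1=2/25: DF=(1339/1250 − 2/25·(0.970000))/(1+2/25) = 23/25 ≈ 0.920000

1 1 97/100
2 2 23/25
DF(1y) = 97/100 ≈ 0.970000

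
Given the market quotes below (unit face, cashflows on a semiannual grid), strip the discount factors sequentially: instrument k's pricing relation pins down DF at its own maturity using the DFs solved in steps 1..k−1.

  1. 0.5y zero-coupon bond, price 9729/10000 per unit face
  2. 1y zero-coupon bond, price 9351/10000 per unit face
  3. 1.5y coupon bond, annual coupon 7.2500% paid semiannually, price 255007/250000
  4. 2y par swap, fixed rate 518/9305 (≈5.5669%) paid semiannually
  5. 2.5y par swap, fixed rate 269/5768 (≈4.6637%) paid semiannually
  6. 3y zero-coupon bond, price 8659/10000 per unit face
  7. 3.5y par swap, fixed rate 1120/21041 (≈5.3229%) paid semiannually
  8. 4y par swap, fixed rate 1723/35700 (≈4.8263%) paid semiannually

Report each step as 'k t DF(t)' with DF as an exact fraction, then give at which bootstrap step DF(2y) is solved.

1 1/2 9729/10000
2 1 9351/10000
3 3/2 1147/1250
4 2 2241/2500
5 5/2 2231/2500
6 3 8659/10000
7 7/2 104/125
8 4 8277/10000
DF(2y) is solved at step 4

step 1 [0.5y] zero: DF = P = 9729/10000 ≈ 0.972900
step 2 [1y] zero: DF = P = 9351/10000 ≈ 0.935100
step 3 [1.5y] bond c/2=29/800: DF=(255007/250000 − 29/800·(0.972900+0.935100))/(1+29/800) = 1147/1250 ≈ 0.917600
step 4 [2y] swap r/2=259/9305: DF=(1 − 259/9305·(0.972900+0.935100+0.917600))/(1+259/9305) = 2241/2500 ≈ 0.896400
step 5 [2.5y] swap r/2=269/11536: DF=(1 − 269/11536·(0.972900+0.935100+0.917600+0.896400))/(1+269/11536) = 2231/2500 ≈ 0.892400
step 6 [3y] zero: DF = P = 8659/10000 ≈ 0.865900
step 7 [3.5y] swap r/2=560/21041: DF=(1 − 560/21041·(0.972900+0.935100+0.917600+0.896400+0.892400+0.865900))/(1+560/21041) = 104/125 ≈ 0.832000
step 8 [4y] swap r/2=1723/71400: DF=(1 − 1723/71400·(0.972900+0.935100+0.917600+0.896400+0.892400+0.865900+0.832000))/(1+1723/71400) = 8277/10000 ≈ 0.827700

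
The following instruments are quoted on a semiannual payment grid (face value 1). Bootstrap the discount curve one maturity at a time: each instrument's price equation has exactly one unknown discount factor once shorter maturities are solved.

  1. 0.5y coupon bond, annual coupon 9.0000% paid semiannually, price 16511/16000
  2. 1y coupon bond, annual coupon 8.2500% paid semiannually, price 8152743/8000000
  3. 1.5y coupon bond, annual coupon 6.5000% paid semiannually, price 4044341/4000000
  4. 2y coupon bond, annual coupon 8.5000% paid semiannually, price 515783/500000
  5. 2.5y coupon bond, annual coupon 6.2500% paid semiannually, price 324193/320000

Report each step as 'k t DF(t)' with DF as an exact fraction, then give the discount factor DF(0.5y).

step 1 [0.5y] bond c/2=9/200: DF=(16511/16000 − 9/200·(0))/(1+9/200) = 79/80 ≈ 0.987500
step 2 [1y] bond c/2=33/800: DF=(8152743/8000000 − 33/800·(0.987500))/(1+33/800) = 2349/2500 ≈ 0.939600
step 3 [1.5y] bond c/2=13/400: DF=(4044341/4000000 − 13/400·(0.987500+0.939600))/(1+13/400) = 4593/5000 ≈ 0.918600
step 4 [2y] bond c/2=17/400: DF=(515783/500000 − 17/400·(0.987500+0.939600+0.918600))/(1+17/400) = 1747/2000 ≈ 0.873500
step 5 [2.5y] bond c/2=1/32: DF=(324193/320000 − 1/32·(0.987500+0.939600+0.918600+0.873500))/(1+1/32) = 8697/10000 ≈ 0.869700

1 1/2 79/80
2 1 2349/2500
3 3/2 4593/5000
4 2 1747/2000
5 5/2 8697/10000
DF(0.5y) = 79/80 ≈ 0.987500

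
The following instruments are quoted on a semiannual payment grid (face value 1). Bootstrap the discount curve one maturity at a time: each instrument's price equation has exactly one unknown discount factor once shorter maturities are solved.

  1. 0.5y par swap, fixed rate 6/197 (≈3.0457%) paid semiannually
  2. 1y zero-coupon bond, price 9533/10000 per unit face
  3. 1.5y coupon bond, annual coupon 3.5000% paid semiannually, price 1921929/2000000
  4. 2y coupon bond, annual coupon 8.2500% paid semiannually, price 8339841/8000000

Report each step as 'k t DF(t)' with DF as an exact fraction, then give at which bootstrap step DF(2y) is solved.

1 1/2 197/200
2 1 9533/10000
3 3/2 9111/10000
4 2 8883/10000
DF(2y) is solved at step 4

step 1 [0.5y] swap r/2=3/197: DF=(1 − 3/197·(0))/(1+3/197) = 197/200 ≈ 0.985000
step 2 [1y] zero: DF = P = 9533/10000 ≈ 0.953300
step 3 [1.5y] bond c/2=7/400: DF=(1921929/2000000 − 7/400·(0.985000+0.953300))/(1+7/400) = 9111/10000 ≈ 0.911100
step 4 [2y] bond c/2=33/800: DF=(8339841/8000000 − 33/800·(0.985000+0.953300+0.911100))/(1+33/800) = 8883/10000 ≈ 0.888300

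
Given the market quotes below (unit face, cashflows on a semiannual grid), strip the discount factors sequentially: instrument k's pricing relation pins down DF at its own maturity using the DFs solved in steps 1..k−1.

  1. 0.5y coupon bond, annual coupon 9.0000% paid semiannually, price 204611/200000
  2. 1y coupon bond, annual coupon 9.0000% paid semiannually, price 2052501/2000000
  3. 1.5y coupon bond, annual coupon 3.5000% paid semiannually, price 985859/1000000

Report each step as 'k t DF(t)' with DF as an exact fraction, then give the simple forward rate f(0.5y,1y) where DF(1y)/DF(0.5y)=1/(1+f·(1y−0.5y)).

step 1 [0.5y] bond c/2=9/200: DF=(204611/200000 − 9/200·(0))/(1+9/200) = 979/1000 ≈ 0.979000
step 2 [1y] bond c/2=9/200: DF=(2052501/2000000 − 9/200·(0.979000))/(1+9/200) = 9399/10000 ≈ 0.939900
step 3 [1.5y] bond c/2=7/400: DF=(985859/1000000 − 7/400·(0.979000+0.939900))/(1+7/400) = 9359/10000 ≈ 0.935900

1 1/2 979/1000
2 1 9399/10000
3 3/2 9359/10000
f(0.5y,1y) = ((979/1000)/(9399/10000) − 1)/(1/2) = 782/9399 ≈ 8.3200%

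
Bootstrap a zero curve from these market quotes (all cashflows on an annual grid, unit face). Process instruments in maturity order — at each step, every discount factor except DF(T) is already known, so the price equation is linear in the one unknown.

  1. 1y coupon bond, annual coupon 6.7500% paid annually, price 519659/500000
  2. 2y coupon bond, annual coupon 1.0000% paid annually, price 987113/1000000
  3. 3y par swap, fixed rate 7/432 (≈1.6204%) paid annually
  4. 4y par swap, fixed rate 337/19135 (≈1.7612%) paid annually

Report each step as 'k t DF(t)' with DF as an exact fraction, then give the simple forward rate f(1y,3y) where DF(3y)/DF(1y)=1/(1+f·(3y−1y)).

1 1 1217/1250
2 2 9677/10000
3 3 9531/10000
4 4 4663/5000
f(1y,3y) = ((1217/1250)/(9531/10000) − 1)/(2) = 205/19062 ≈ 1.0754%

step 1 [1y] bond c/1=27/400: DF=(519659/500000 − 27/400·(0))/(1+27/400) = 1217/1250 ≈ 0.973600
step 2 [2y] bond c/1=1/100: DF=(987113/1000000 − 1/100·(0.973600))/(1+1/100) = 9677/10000 ≈ 0.967700
step 3 [3y] swap r/1=7/432: DF=(1 − 7/432·(0.973600+0.967700))/(1+7/432) = 9531/10000 ≈ 0.953100
step 4 [4y] swap r/1=337/19135: DF=(1 − 337/19135·(0.973600+0.967700+0.953100))/(1+337/19135) = 4663/5000 ≈ 0.932600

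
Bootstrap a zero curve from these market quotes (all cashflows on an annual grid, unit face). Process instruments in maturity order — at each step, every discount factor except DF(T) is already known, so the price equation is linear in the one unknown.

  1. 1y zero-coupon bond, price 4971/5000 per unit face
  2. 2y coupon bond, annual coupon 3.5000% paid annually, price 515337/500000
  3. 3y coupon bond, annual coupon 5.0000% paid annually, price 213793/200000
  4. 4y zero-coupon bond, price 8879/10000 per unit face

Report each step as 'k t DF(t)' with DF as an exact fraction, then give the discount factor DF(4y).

1 1 4971/5000
2 2 4811/5000
3 3 9249/10000
4 4 8879/10000
DF(4y) = 8879/10000 ≈ 0.887900

step 1 [1y] zero: DF = P = 4971/5000 ≈ 0.994200
step 2 [2y] bond c/1=7/200: DF=(515337/500000 − 7/200·(0.994200))/(1+7/200) = 4811/5000 ≈ 0.962200
step 3 [3y] bond c/1=1/20: DF=(213793/200000 − 1/20·(0.994200+0.962200))/(1+1/20) = 9249/10000 ≈ 0.924900
step 4 [4y] zero: DF = P = 8879/10000 ≈ 0.887900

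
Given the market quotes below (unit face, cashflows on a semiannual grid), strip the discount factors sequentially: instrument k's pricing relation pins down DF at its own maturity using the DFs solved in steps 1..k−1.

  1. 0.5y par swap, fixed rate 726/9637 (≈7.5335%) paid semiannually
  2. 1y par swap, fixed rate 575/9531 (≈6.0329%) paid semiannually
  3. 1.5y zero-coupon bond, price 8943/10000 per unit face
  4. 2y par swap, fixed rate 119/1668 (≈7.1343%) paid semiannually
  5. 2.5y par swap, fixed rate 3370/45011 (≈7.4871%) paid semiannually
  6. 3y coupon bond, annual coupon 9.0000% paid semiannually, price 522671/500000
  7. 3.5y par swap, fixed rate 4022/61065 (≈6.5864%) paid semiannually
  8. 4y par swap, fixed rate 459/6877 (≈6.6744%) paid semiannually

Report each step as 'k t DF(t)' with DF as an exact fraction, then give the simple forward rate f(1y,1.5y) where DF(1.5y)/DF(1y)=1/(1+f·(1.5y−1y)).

1 1/2 9637/10000
2 1 377/400
3 3/2 8943/10000
4 2 8691/10000
5 5/2 1663/2000
6 3 1613/2000
7 7/2 7989/10000
8 4 1541/2000
f(1y,1.5y) = ((377/400)/(8943/10000) − 1)/(1/2) = 964/8943 ≈ 10.7794%

step 1 [0.5y] swap r/2=363/9637: DF=(1 − 363/9637·(0))/(1+363/9637) = 9637/10000 ≈ 0.963700
step 2 [1y] swap r/2=575/19062: DF=(1 − 575/19062·(0.963700))/(1+575/19062) = 377/400 ≈ 0.942500
step 3 [1.5y] zero: DF = P = 8943/10000 ≈ 0.894300
step 4 [2y] swap r/2=119/3336: DF=(1 − 119/3336·(0.963700+0.942500+0.894300))/(1+119/3336) = 8691/10000 ≈ 0.869100
step 5 [2.5y] swap r/2=1685/45011: DF=(1 − 1685/45011·(0.963700+0.942500+0.894300+0.869100))/(1+1685/45011) = 1663/2000 ≈ 0.831500
step 6 [3y] bond c/2=9/200: DF=(522671/500000 − 9/200·(0.963700+0.942500+0.894300+0.869100+0.831500))/(1+9/200) = 1613/2000 ≈ 0.806500
step 7 [3.5y] swap r/2=2011/61065: DF=(1 − 2011/61065·(0.963700+0.942500+0.894300+0.869100+0.831500+0.806500))/(1+2011/61065) = 7989/10000 ≈ 0.798900
step 8 [4y] swap r/2=459/13754: DF=(1 − 459/13754·(0.963700+0.942500+0.894300+0.869100+0.831500+0.806500+0.798900))/(1+459/13754) = 1541/2000 ≈ 0.770500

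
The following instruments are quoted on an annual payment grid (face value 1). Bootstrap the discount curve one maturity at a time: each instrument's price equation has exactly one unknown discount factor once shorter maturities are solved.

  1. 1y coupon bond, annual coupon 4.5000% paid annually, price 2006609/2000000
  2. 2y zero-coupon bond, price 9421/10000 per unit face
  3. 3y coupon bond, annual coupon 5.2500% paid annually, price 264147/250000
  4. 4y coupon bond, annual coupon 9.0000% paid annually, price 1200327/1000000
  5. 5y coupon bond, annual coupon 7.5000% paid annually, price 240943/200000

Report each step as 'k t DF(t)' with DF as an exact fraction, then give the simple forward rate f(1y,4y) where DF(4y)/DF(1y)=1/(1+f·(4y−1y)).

1 1 9601/10000
2 2 9421/10000
3 3 909/1000
4 4 8691/10000
5 5 8639/10000
f(1y,4y) = ((9601/10000)/(8691/10000) − 1)/(3) = 910/26073 ≈ 3.4902%

step 1 [1y] bond c/1=9/200: DF=(2006609/2000000 − 9/200·(0))/(1+9/200) = 9601/10000 ≈ 0.960100
step 2 [2y] zero: DF = P = 9421/10000 ≈ 0.942100
step 3 [3y] bond c/1=21/400: DF=(264147/250000 − 21/400·(0.960100+0.942100))/(1+21/400) = 909/1000 ≈ 0.909000
step 4 [4y] bond c/1=9/100: DF=(1200327/1000000 − 9/100·(0.960100+0.942100+0.909000))/(1+9/100) = 8691/10000 ≈ 0.869100
step 5 [5y] bond c/1=3/40: DF=(240943/200000 − 3/40·(0.960100+0.942100+0.909000+0.869100))/(1+3/40) = 8639/10000 ≈ 0.863900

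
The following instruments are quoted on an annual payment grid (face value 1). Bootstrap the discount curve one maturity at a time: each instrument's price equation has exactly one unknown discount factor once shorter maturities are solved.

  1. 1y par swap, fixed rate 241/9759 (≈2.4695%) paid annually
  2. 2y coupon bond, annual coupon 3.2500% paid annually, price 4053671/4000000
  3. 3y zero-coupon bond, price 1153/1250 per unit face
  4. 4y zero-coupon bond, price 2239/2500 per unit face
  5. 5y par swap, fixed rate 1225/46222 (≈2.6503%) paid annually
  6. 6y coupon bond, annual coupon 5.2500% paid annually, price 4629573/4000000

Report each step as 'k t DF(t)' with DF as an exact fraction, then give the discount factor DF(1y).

1 1 9759/10000
2 2 2377/2500
3 3 1153/1250
4 4 2239/2500
5 5 351/400
6 6 8691/10000
DF(1y) = 9759/10000 ≈ 0.975900

step 1 [1y] swap r/1=241/9759: DF=(1 − 241/9759·(0))/(1+241/9759) = 9759/10000 ≈ 0.975900
step 2 [2y] bond c/1=13/400: DF=(4053671/4000000 − 13/400·(0.975900))/(1+13/400) = 2377/2500 ≈ 0.950800
step 3 [3y] zero: DF = P = 1153/1250 ≈ 0.922400
step 4 [4y] zero: DF = P = 2239/2500 ≈ 0.895600
step 5 [5y] swap r/1=1225/46222: DF=(1 − 1225/46222·(0.975900+0.950800+0.922400+0.895600))/(1+1225/46222) = 351/400 ≈ 0.877500
step 6 [6y] bond c/1=21/400: DF=(4629573/4000000 − 21/400·(0.975900+0.950800+0.922400+0.895600+0.877500))/(1+21/400) = 8691/10000 ≈ 0.869100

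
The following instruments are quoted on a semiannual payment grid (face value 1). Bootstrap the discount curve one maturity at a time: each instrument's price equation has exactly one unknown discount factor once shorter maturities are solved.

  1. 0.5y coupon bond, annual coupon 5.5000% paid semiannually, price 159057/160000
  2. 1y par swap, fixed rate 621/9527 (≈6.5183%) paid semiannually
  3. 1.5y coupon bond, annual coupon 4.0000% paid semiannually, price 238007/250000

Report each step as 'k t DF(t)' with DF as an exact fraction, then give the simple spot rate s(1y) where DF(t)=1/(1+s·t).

1 1/2 387/400
2 1 9379/10000
3 3/2 112/125
s(1y) = (1/(9379/10000) − 1)/(1) = 621/9379 ≈ 6.6212%

step 1 [0.5y] bond c/2=11/400: DF=(159057/160000 − 11/400·(0))/(1+11/400) = 387/400 ≈ 0.967500
step 2 [1y] swap r/2=621/19054: DF=(1 − 621/19054·(0.967500))/(1+621/19054) = 9379/10000 ≈ 0.937900
step 3 [1.5y] bond c/2=1/50: DF=(238007/250000 − 1/50·(0.967500+0.937900))/(1+1/50) = 112/125 ≈ 0.896000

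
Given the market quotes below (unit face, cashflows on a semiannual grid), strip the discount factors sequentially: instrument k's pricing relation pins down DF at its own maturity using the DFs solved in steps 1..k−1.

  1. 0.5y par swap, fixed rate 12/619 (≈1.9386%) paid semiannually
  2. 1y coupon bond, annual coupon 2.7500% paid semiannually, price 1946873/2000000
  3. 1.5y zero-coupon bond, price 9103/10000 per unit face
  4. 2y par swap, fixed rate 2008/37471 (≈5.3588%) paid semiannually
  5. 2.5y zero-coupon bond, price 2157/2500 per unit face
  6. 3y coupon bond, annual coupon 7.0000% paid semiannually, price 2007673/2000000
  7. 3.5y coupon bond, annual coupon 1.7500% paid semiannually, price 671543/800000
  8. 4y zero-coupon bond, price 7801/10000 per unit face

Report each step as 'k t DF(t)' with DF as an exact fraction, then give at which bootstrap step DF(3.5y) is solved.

step 1 [0.5y] swap r/2=6/619: DF=(1 − 6/619·(0))/(1+6/619) = 619/625 ≈ 0.990400
step 2 [1y] bond c/2=11/800: DF=(1946873/2000000 − 11/800·(0.990400))/(1+11/800) = 2367/2500 ≈ 0.946800
step 3 [1.5y] zero: DF = P = 9103/10000 ≈ 0.910300
step 4 [2y] swap r/2=1004/37471: DF=(1 − 1004/37471·(0.990400+0.946800+0.910300))/(1+1004/37471) = 2249/2500 ≈ 0.899600
step 5 [2.5y] zero: DF = P = 2157/2500 ≈ 0.862800
step 6 [3y] bond c/2=7/200: DF=(2007673/2000000 − 7/200·(0.990400+0.946800+0.910300+0.899600+0.862800))/(1+7/200) = 407/500 ≈ 0.814000
step 7 [3.5y] bond c/2=7/800: DF=(671543/800000 − 7/800·(0.990400+0.946800+0.910300+0.899600+0.862800+0.814000))/(1+7/800) = 7851/10000 ≈ 0.785100
step 8 [4y] zero: DF = P = 7801/10000 ≈ 0.780100

1 1/2 619/625
2 1 2367/2500
3 3/2 9103/10000
4 2 2249/2500
5 5/2 2157/2500
6 3 407/500
7 7/2 7851/10000
8 4 7801/10000
DF(3.5y) is solved at step 7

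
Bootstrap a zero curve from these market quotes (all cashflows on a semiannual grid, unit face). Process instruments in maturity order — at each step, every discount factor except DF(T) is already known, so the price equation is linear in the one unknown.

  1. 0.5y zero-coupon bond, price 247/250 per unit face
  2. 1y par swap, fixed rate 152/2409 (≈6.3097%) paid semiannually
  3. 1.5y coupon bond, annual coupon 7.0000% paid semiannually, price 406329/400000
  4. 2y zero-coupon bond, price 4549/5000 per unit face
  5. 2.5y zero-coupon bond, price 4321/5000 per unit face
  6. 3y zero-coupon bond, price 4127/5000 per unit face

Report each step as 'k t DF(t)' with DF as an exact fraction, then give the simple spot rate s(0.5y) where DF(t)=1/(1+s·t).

step 1 [0.5y] zero: DF = P = 247/250 ≈ 0.988000
step 2 [1y] swap r/2=76/2409: DF=(1 − 76/2409·(0.988000))/(1+76/2409) = 587/625 ≈ 0.939200
step 3 [1.5y] bond c/2=7/200: DF=(406329/400000 − 7/200·(0.988000+0.939200))/(1+7/200) = 9163/10000 ≈ 0.916300
step 4 [2y] zero: DF = P = 4549/5000 ≈ 0.909800
step 5 [2.5y] zero: DF = P = 4321/5000 ≈ 0.864200
step 6 [3y] zero: DF = P = 4127/5000 ≈ 0.825400

1 1/2 247/250
2 1 587/625
3 3/2 9163/10000
4 2 4549/5000
5 5/2 4321/5000
6 3 4127/5000
s(0.5y) = (1/(247/250) − 1)/(1/2) = 6/247 ≈ 2.4291%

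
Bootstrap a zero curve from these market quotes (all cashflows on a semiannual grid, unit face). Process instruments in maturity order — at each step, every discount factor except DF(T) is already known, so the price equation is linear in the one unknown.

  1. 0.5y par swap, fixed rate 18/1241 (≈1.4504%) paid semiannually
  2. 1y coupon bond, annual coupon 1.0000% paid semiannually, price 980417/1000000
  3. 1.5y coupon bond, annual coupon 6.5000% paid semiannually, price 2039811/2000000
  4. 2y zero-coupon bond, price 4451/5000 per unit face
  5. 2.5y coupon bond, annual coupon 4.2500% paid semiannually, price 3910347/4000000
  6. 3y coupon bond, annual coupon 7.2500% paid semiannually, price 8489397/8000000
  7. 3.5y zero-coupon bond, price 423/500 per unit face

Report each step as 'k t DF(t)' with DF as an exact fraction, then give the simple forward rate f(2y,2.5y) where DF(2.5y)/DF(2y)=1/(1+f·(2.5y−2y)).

1 1/2 1241/1250
2 1 4853/5000
3 3/2 463/500
4 2 4451/5000
5 5/2 4393/5000
6 3 8611/10000
7 7/2 423/500
f(2y,2.5y) = ((4451/5000)/(4393/5000) − 1)/(1/2) = 116/4393 ≈ 2.6406%

step 1 [0.5y] swap r/2=9/1241: DF=(1 − 9/1241·(0))/(1+9/1241) = 1241/1250 ≈ 0.992800
step 2 [1y] bond c/2=1/200: DF=(980417/1000000 − 1/200·(0.992800))/(1+1/200) = 4853/5000 ≈ 0.970600
step 3 [1.5y] bond c/2=13/400: DF=(2039811/2000000 − 13/400·(0.992800+0.970600))/(1+13/400) = 463/500 ≈ 0.926000
step 4 [2y] zero: DF = P = 4451/5000 ≈ 0.890200
step 5 [2.5y] bond c/2=17/800: DF=(3910347/4000000 − 17/800·(0.992800+0.970600+0.926000+0.890200))/(1+17/800) = 4393/5000 ≈ 0.878600
step 6 [3y] bond c/2=29/800: DF=(8489397/8000000 − 29/800·(0.992800+0.970600+0.926000+0.890200+0.878600))/(1+29/800) = 8611/10000 ≈ 0.861100
step 7 [3.5y] zero: DF = P = 423/500 ≈ 0.846000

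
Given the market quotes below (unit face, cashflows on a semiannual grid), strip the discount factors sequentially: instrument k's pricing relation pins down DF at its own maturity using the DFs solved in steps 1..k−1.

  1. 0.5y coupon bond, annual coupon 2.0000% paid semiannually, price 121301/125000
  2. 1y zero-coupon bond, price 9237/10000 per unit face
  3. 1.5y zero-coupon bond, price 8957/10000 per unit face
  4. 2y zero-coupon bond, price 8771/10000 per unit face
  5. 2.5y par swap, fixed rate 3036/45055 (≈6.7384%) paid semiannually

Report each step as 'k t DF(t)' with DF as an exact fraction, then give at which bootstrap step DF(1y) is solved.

1 1/2 1201/1250
2 1 9237/10000
3 3/2 8957/10000
4 2 8771/10000
5 5/2 4241/5000
DF(1y) is solved at step 2

step 1 [0.5y] bond c/2=1/100: DF=(121301/125000 − 1/100·(0))/(1+1/100) = 1201/1250 ≈ 0.960800
step 2 [1y] zero: DF = P = 9237/10000 ≈ 0.923700
step 3 [1.5y] zero: DF = P = 8957/10000 ≈ 0.895700
step 4 [2y] zero: DF = P = 8771/10000 ≈ 0.877100
step 5 [2.5y] swap r/2=1518/45055: DF=(1 − 1518/45055·(0.960800+0.923700+0.895700+0.877100))/(1+1518/45055) = 4241/5000 ≈ 0.848200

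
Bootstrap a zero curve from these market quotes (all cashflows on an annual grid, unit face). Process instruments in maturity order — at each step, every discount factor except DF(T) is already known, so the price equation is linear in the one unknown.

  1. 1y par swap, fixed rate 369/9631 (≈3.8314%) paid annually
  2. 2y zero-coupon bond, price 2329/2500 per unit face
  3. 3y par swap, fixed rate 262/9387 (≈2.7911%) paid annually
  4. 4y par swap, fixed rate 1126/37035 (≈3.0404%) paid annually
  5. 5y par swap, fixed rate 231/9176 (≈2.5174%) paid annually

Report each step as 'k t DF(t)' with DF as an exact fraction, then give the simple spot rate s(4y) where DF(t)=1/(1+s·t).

step 1 [1y] swap r/1=369/9631: DF=(1 − 369/9631·(0))/(1+369/9631) = 9631/10000 ≈ 0.963100
step 2 [2y] zero: DF = P = 2329/2500 ≈ 0.931600
step 3 [3y] swap r/1=262/9387: DF=(1 − 262/9387·(0.963100+0.931600))/(1+262/9387) = 4607/5000 ≈ 0.921400
step 4 [4y] swap r/1=1126/37035: DF=(1 − 1126/37035·(0.963100+0.931600+0.921400))/(1+1126/37035) = 4437/5000 ≈ 0.887400
step 5 [5y] swap r/1=231/9176: DF=(1 − 231/9176·(0.963100+0.931600+0.921400+0.887400))/(1+231/9176) = 1769/2000 ≈ 0.884500

1 1 9631/10000
2 2 2329/2500
3 3 4607/5000
4 4 4437/5000
5 5 1769/2000
s(4y) = (1/(4437/5000) − 1)/(4) = 563/17748 ≈ 3.1722%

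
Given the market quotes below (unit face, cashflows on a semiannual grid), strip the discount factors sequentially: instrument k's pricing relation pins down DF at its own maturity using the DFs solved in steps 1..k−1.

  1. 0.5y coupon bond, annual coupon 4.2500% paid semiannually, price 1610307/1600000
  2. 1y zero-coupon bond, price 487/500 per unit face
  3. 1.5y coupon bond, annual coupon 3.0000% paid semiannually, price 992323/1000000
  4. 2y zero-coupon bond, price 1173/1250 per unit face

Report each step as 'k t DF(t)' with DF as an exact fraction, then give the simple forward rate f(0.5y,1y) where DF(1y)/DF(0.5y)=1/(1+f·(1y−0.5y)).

1 1/2 1971/2000
2 1 487/500
3 3/2 9487/10000
4 2 1173/1250
f(0.5y,1y) = ((1971/2000)/(487/500) − 1)/(1/2) = 23/974 ≈ 2.3614%

step 1 [0.5y] bond c/2=17/800: DF=(1610307/1600000 − 17/800·(0))/(1+17/800) = 1971/2000 ≈ 0.985500
step 2 [1y] zero: DF = P = 487/500 ≈ 0.974000
step 3 [1.5y] bond c/2=3/200: DF=(992323/1000000 − 3/200·(0.985500+0.974000))/(1+3/200) = 9487/10000 ≈ 0.948700
step 4 [2y] zero: DF = P = 1173/1250 ≈ 0.938400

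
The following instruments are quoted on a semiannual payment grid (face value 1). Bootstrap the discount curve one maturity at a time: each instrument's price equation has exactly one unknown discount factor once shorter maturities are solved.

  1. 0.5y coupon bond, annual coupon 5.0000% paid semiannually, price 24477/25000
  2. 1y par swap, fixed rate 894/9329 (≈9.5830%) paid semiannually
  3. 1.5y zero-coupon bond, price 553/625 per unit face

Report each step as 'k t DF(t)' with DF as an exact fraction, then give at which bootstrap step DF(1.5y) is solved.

step 1 [0.5y] bond c/2=1/40: DF=(24477/25000 − 1/40·(0))/(1+1/40) = 597/625 ≈ 0.955200
step 2 [1y] swap r/2=447/9329: DF=(1 − 447/9329·(0.955200))/(1+447/9329) = 4553/5000 ≈ 0.910600
step 3 [1.5y] zero: DF = P = 553/625 ≈ 0.884800

1 1/2 597/625
2 1 4553/5000
3 3/2 553/625
DF(1.5y) is solved at step 3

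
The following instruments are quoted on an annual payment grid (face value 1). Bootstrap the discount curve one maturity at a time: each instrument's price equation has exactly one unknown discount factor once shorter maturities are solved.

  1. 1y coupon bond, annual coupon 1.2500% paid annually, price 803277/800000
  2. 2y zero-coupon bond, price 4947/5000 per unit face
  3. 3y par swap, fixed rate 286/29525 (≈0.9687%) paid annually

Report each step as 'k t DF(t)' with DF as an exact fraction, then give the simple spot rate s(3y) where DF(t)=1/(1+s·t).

1 1 9917/10000
2 2 4947/5000
3 3 4857/5000
s(3y) = (1/(4857/5000) − 1)/(3) = 143/14571 ≈ 0.9814%

step 1 [1y] bond c/1=1/80: DF=(803277/800000 − 1/80·(0))/(1+1/80) = 9917/10000 ≈ 0.991700
step 2 [2y] zero: DF = P = 4947/5000 ≈ 0.989400
step 3 [3y] swap r/1=286/29525: DF=(1 − 286/29525·(0.991700+0.989400))/(1+286/29525) = 4857/5000 ≈ 0.971400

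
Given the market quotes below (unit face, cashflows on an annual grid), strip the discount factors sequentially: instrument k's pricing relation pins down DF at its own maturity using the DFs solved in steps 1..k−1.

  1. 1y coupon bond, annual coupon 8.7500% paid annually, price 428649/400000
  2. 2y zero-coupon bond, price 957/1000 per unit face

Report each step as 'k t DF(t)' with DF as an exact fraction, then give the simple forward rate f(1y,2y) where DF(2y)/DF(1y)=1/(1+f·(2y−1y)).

1 1 4927/5000
2 2 957/1000
f(1y,2y) = ((4927/5000)/(957/1000) − 1)/(1) = 142/4785 ≈ 2.9676%

step 1 [1y] bond c/1=7/80: DF=(428649/400000 − 7/80·(0))/(1+7/80) = 4927/5000 ≈ 0.985400
step 2 [2y] zero: DF = P = 957/1000 ≈ 0.957000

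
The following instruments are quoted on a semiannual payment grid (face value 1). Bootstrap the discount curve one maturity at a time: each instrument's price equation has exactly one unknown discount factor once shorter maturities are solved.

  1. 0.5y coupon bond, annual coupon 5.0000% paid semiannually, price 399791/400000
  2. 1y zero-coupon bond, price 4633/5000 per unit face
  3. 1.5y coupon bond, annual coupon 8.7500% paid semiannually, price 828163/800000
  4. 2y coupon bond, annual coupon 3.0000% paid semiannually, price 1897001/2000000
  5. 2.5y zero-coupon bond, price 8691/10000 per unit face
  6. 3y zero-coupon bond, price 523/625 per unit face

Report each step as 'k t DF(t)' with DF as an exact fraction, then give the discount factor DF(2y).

step 1 [0.5y] bond c/2=1/40: DF=(399791/400000 − 1/40·(0))/(1+1/40) = 9751/10000 ≈ 0.975100
step 2 [1y] zero: DF = P = 4633/5000 ≈ 0.926600
step 3 [1.5y] bond c/2=7/160: DF=(828163/800000 − 7/160·(0.975100+0.926600))/(1+7/160) = 9121/10000 ≈ 0.912100
step 4 [2y] bond c/2=3/200: DF=(1897001/2000000 − 3/200·(0.975100+0.926600+0.912100))/(1+3/200) = 8929/10000 ≈ 0.892900
step 5 [2.5y] zero: DF = P = 8691/10000 ≈ 0.869100
step 6 [3y] zero: DF = P = 523/625 ≈ 0.836800

1 1/2 9751/10000
2 1 4633/5000
3 3/2 9121/10000
4 2 8929/10000
5 5/2 8691/10000
6 3 523/625
DF(2y) = 8929/10000 ≈ 0.892900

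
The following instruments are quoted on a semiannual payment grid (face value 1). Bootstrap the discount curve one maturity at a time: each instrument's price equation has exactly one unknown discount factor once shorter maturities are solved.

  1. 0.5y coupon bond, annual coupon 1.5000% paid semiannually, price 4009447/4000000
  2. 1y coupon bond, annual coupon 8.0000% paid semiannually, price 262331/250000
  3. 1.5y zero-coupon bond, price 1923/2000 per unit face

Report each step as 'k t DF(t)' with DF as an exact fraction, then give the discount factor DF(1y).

step 1 [0.5y] bond c/2=3/400: DF=(4009447/4000000 − 3/400·(0))/(1+3/400) = 9949/10000 ≈ 0.994900
step 2 [1y] bond c/2=1/25: DF=(262331/250000 − 1/25·(0.994900))/(1+1/25) = 9707/10000 ≈ 0.970700
step 3 [1.5y] zero: DF = P = 1923/2000 ≈ 0.961500

1 1/2 9949/10000
2 1 9707/10000
3 3/2 1923/2000
DF(1y) = 9707/10000 ≈ 0.970700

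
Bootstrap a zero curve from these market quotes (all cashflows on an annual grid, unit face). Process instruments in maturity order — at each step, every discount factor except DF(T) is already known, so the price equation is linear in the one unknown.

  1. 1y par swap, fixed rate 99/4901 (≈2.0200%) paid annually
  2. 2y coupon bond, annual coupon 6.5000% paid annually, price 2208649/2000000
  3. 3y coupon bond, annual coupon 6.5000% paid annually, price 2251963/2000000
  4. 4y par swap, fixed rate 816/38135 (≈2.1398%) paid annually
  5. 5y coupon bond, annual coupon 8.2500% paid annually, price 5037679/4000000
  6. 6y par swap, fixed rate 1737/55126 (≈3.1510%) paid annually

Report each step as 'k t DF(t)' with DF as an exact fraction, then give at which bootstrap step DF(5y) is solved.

step 1 [1y] swap r/1=99/4901: DF=(1 − 99/4901·(0))/(1+99/4901) = 4901/5000 ≈ 0.980200
step 2 [2y] bond c/1=13/200: DF=(2208649/2000000 − 13/200·(0.980200))/(1+13/200) = 9771/10000 ≈ 0.977100
step 3 [3y] bond c/1=13/200: DF=(2251963/2000000 − 13/200·(0.980200+0.977100))/(1+13/200) = 4689/5000 ≈ 0.937800
step 4 [4y] swap r/1=816/38135: DF=(1 − 816/38135·(0.980200+0.977100+0.937800))/(1+816/38135) = 574/625 ≈ 0.918400
step 5 [5y] bond c/1=33/400: DF=(5037679/4000000 − 33/400·(0.980200+0.977100+0.937800+0.918400))/(1+33/400) = 1091/1250 ≈ 0.872800
step 6 [6y] swap r/1=1737/55126: DF=(1 − 1737/55126·(0.980200+0.977100+0.937800+0.918400+0.872800))/(1+1737/55126) = 8263/10000 ≈ 0.826300

1 1 4901/5000
2 2 9771/10000
3 3 4689/5000
4 4 574/625
5 5 1091/1250
6 6 8263/10000
DF(5y) is solved at step 5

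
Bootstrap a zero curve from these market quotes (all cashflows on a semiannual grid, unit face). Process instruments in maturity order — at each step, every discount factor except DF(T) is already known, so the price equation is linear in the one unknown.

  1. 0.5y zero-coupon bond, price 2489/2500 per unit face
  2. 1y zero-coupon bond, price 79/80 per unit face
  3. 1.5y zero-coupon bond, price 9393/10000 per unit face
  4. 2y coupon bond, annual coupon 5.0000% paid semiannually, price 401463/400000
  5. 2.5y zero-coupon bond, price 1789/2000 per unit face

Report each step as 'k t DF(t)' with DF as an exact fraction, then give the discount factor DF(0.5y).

step 1 [0.5y] zero: DF = P = 2489/2500 ≈ 0.995600
step 2 [1y] zero: DF = P = 79/80 ≈ 0.987500
step 3 [1.5y] zero: DF = P = 9393/10000 ≈ 0.939300
step 4 [2y] bond c/2=1/40: DF=(401463/400000 − 1/40·(0.995600+0.987500+0.939300))/(1+1/40) = 9079/10000 ≈ 0.907900
step 5 [2.5y] zero: DF = P = 1789/2000 ≈ 0.894500

1 1/2 2489/2500
2 1 79/80
3 3/2 9393/10000
4 2 9079/10000
5 5/2 1789/2000
DF(0.5y) = 2489/2500 ≈ 0.995600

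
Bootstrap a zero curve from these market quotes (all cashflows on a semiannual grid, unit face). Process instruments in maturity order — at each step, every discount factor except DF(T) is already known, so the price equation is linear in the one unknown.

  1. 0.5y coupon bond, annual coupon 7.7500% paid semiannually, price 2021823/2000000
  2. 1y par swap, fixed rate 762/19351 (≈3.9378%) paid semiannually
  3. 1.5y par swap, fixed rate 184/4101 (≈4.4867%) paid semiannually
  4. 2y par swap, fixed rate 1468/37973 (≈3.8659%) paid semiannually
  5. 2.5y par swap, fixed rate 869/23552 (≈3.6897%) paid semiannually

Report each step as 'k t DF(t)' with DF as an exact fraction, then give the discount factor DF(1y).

1 1/2 2433/2500
2 1 9619/10000
3 3/2 2339/2500
4 2 4633/5000
5 5/2 9131/10000
DF(1y) = 9619/10000 ≈ 0.961900

step 1 [0.5y] bond c/2=31/800: DF=(2021823/2000000 − 31/800·(0))/(1+31/800) = 2433/2500 ≈ 0.973200
step 2 [1y] swap r/2=381/19351: DF=(1 − 381/19351·(0.973200))/(1+381/19351) = 9619/10000 ≈ 0.961900
step 3 [1.5y] swap r/2=92/4101: DF=(1 − 92/4101·(0.973200+0.961900))/(1+92/4101) = 2339/2500 ≈ 0.935600
step 4 [2y] swap r/2=734/37973: DF=(1 − 734/37973·(0.973200+0.961900+0.935600))/(1+734/37973) = 4633/5000 ≈ 0.926600
step 5 [2.5y] swap r/2=869/47104: DF=(1 − 869/47104·(0.973200+0.961900+0.935600+0.926600))/(1+869/47104) = 9131/10000 ≈ 0.913100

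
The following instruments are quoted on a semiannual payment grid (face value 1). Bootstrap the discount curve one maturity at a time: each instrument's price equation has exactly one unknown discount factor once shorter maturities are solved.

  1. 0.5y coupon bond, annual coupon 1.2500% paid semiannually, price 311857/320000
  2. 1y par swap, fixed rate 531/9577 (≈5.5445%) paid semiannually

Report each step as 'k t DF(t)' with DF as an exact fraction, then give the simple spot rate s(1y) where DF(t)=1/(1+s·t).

step 1 [0.5y] bond c/2=1/160: DF=(311857/320000 − 1/160·(0))/(1+1/160) = 1937/2000 ≈ 0.968500
step 2 [1y] swap r/2=531/19154: DF=(1 − 531/19154·(0.968500))/(1+531/19154) = 9469/10000 ≈ 0.946900

1 1/2 1937/2000
2 1 9469/10000
s(1y) = (1/(9469/10000) − 1)/(1) = 531/9469 ≈ 5.6078%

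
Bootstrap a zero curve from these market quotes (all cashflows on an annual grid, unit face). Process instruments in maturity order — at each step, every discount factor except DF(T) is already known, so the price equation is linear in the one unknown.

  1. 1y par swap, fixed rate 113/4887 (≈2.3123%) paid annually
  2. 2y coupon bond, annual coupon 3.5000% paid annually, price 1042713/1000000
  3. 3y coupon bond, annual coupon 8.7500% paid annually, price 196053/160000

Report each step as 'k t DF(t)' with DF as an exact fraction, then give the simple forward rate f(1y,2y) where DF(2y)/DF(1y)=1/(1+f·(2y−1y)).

step 1 [1y] swap r/1=113/4887: DF=(1 − 113/4887·(0))/(1+113/4887) = 4887/5000 ≈ 0.977400
step 2 [2y] bond c/1=7/200: DF=(1042713/1000000 − 7/200·(0.977400))/(1+7/200) = 609/625 ≈ 0.974400
step 3 [3y] bond c/1=7/80: DF=(196053/160000 − 7/80·(0.977400+0.974400))/(1+7/80) = 9697/10000 ≈ 0.969700

1 1 4887/5000
2 2 609/625
3 3 9697/10000
f(1y,2y) = ((4887/5000)/(609/625) − 1)/(1) = 5/1624 ≈ 0.3079%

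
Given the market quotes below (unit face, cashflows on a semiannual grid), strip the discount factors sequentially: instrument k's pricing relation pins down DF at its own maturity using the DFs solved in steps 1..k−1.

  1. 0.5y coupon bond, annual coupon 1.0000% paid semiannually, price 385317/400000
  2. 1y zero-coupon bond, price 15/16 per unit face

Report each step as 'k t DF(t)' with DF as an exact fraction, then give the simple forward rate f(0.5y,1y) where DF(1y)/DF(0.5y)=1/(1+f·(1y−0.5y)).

step 1 [0.5y] bond c/2=1/200: DF=(385317/400000 − 1/200·(0))/(1+1/200) = 1917/2000 ≈ 0.958500
step 2 [1y] zero: DF = P = 15/16 ≈ 0.937500

1 1/2 1917/2000
2 1 15/16
f(0.5y,1y) = ((1917/2000)/(15/16) − 1)/(1/2) = 28/625 ≈ 4.4800%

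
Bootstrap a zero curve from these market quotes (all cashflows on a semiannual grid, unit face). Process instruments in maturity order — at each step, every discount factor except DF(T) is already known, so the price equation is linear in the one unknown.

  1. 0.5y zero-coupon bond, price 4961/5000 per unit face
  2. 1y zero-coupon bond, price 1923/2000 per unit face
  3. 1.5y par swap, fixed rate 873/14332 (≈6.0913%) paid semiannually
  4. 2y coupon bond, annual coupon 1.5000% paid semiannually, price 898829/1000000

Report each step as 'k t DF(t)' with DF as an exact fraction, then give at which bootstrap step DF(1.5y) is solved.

1 1/2 4961/5000
2 1 1923/2000
3 3/2 9127/10000
4 2 2177/2500
DF(1.5y) is solved at step 3

step 1 [0.5y] zero: DF = P = 4961/5000 ≈ 0.992200
step 2 [1y] zero: DF = P = 1923/2000 ≈ 0.961500
step 3 [1.5y] swap r/2=873/28664: DF=(1 − 873/28664·(0.992200+0.961500))/(1+873/28664) = 9127/10000 ≈ 0.912700
step 4 [2y] bond c/2=3/400: DF=(898829/1000000 − 3/400·(0.992200+0.961500+0.912700))/(1+3/400) = 2177/2500 ≈ 0.870800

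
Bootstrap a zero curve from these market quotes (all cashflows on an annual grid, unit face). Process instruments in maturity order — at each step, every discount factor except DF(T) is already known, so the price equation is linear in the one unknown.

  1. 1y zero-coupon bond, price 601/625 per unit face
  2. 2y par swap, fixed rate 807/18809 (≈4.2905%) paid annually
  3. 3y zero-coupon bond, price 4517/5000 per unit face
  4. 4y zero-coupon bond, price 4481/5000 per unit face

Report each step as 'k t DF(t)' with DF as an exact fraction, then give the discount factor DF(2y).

step 1 [1y] zero: DF = P = 601/625 ≈ 0.961600
step 2 [2y] swap r/1=807/18809: DF=(1 − 807/18809·(0.961600))/(1+807/18809) = 9193/10000 ≈ 0.919300
step 3 [3y] zero: DF = P = 4517/5000 ≈ 0.903400
step 4 [4y] zero: DF = P = 4481/5000 ≈ 0.896200

1 1 601/625
2 2 9193/10000
3 3 4517/5000
4 4 4481/5000
DF(2y) = 9193/10000 ≈ 0.919300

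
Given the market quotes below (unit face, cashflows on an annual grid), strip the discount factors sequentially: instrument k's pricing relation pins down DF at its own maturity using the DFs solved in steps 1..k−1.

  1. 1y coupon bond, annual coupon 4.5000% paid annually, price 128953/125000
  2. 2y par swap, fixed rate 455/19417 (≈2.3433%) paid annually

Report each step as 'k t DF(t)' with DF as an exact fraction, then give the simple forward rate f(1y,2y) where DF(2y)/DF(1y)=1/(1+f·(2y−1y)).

step 1 [1y] bond c/1=9/200: DF=(128953/125000 − 9/200·(0))/(1+9/200) = 617/625 ≈ 0.987200
step 2 [2y] swap r/1=455/19417: DF=(1 − 455/19417·(0.987200))/(1+455/19417) = 1909/2000 ≈ 0.954500

1 1 617/625
2 2 1909/2000
f(1y,2y) = ((617/625)/(1909/2000) − 1)/(1) = 327/9545 ≈ 3.4259%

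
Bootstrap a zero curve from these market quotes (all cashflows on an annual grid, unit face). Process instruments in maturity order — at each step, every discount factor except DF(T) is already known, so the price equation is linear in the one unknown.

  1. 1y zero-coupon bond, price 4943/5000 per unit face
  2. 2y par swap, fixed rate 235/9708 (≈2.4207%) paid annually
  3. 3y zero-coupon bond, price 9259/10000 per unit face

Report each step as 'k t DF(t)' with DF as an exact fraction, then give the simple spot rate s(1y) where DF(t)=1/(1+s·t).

1 1 4943/5000
2 2 953/1000
3 3 9259/10000
s(1y) = (1/(4943/5000) − 1)/(1) = 57/4943 ≈ 1.1531%

step 1 [1y] zero: DF = P = 4943/5000 ≈ 0.988600
step 2 [2y] swap r/1=235/9708: DF=(1 − 235/9708·(0.988600))/(1+235/9708) = 953/1000 ≈ 0.953000
step 3 [3y] zero: DF = P = 9259/10000 ≈ 0.925900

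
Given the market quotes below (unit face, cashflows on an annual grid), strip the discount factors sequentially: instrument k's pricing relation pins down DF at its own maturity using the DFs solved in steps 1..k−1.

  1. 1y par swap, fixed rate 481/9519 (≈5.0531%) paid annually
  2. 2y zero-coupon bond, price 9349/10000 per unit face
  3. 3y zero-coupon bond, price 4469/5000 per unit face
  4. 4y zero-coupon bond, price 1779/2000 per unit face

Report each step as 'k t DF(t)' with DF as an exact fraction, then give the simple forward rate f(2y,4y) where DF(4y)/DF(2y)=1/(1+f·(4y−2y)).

step 1 [1y] swap r/1=481/9519: DF=(1 − 481/9519·(0))/(1+481/9519) = 9519/10000 ≈ 0.951900
step 2 [2y] zero: DF = P = 9349/10000 ≈ 0.934900
step 3 [3y] zero: DF = P = 4469/5000 ≈ 0.893800
step 4 [4y] zero: DF = P = 1779/2000 ≈ 0.889500

1 1 9519/10000
2 2 9349/10000
3 3 4469/5000
4 4 1779/2000
f(2y,4y) = ((9349/10000)/(1779/2000) − 1)/(2) = 227/8895 ≈ 2.5520%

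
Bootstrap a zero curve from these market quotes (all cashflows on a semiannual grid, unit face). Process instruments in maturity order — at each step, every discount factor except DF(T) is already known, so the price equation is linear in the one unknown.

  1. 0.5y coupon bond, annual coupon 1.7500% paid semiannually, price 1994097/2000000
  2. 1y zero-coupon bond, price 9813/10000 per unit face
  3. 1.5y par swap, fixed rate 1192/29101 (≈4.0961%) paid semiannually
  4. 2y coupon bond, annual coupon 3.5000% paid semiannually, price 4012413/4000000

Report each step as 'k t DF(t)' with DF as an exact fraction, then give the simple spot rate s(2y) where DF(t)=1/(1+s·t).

step 1 [0.5y] bond c/2=7/800: DF=(1994097/2000000 − 7/800·(0))/(1+7/800) = 2471/2500 ≈ 0.988400
step 2 [1y] zero: DF = P = 9813/10000 ≈ 0.981300
step 3 [1.5y] swap r/2=596/29101: DF=(1 − 596/29101·(0.988400+0.981300))/(1+596/29101) = 2351/2500 ≈ 0.940400
step 4 [2y] bond c/2=7/400: DF=(4012413/4000000 − 7/400·(0.988400+0.981300+0.940400))/(1+7/400) = 4679/5000 ≈ 0.935800

1 1/2 2471/2500
2 1 9813/10000
3 3/2 2351/2500
4 2 4679/5000
s(2y) = (1/(4679/5000) − 1)/(2) = 321/9358 ≈ 3.4302%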